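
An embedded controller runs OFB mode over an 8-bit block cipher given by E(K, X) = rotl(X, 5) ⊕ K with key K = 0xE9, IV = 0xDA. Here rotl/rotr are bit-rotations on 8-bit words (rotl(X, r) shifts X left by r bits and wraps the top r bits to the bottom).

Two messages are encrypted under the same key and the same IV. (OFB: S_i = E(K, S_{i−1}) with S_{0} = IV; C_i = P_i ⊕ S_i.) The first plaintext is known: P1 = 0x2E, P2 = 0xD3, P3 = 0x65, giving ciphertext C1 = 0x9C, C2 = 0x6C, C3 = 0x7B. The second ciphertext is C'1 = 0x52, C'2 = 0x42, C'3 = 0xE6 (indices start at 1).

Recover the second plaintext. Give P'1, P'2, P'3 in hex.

P'1 = 0xE0, P'2 = 0xFD, P'3 = 0xF8

In OFB with a reused IV, both messages share the same keystream S_i, so C_i ⊕ C'_i = P_i ⊕ P'_i and thus P'_i = P_i ⊕ C_i ⊕ C'_i.
P'1: 0x2E ⊕ 0x9C ⊕ 0x52 = 0xE0.
P'2: 0xD3 ⊕ 0x6C ⊕ 0x42 = 0xFD.
P'3: 0x65 ⊕ 0x7B ⊕ 0xE6 = 0xF8.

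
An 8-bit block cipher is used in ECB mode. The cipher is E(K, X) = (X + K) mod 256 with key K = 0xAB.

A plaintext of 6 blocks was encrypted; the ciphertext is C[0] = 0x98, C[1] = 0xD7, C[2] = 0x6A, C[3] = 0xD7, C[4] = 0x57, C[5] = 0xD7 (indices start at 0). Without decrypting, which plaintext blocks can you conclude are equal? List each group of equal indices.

P[1] = P[3] = P[5]

ECB encrypts each block independently with the same key, so equal ciphertext blocks imply equal plaintext blocks.
C[1] = C[3] = C[5] = 0xD7, so P[1] = P[3] = P[5].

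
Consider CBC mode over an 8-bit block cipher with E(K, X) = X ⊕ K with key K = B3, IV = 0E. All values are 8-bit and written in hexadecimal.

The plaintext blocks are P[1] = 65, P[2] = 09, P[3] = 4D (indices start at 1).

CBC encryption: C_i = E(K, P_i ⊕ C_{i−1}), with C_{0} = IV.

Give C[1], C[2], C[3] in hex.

C[1] = D8, C[2] = 62, C[3] = 9C

C[1]: P[1] ⊕ 0E = 6B; E(K, 6B) = D8.
C[2]: P[2] ⊕ D8 = D1; E(K, D1) = 62.
C[3]: P[3] ⊕ 62 = 2F; E(K, 2F) = 9C.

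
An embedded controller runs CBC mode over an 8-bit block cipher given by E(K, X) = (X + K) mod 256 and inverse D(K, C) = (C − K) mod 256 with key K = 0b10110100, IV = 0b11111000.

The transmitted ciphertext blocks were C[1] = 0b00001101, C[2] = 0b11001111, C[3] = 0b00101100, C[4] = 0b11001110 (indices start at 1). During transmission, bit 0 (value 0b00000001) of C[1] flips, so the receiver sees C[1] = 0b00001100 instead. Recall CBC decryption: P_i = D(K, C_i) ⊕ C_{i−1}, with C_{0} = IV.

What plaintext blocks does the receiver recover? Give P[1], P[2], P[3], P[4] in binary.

P[1] = 0b10100000, P[2] = 0b00010111, P[3] = 0b10110111, P[4] = 0b00110110

Only C[1] changed, to 0b00001100. In CBC, a change in C_i garbles P_i and flips the same bit in P_{i+1}. Decrypting the received ciphertext:
P[1]: D(K, 0b00001100) = 0b01011000; 0b01011000 ⊕ 0b11111000 = 0b10100000.
P[2]: D(K, 0b11001111) = 0b00011011; 0b00011011 ⊕ 0b00001100 = 0b00010111.
P[3]: D(K, 0b00101100) = 0b01111000; 0b01111000 ⊕ 0b11001111 = 0b10110111.
P[4]: D(K, 0b11001110) = 0b00011010; 0b00011010 ⊕ 0b00101100 = 0b00110110.
Blocks that differ from the original plaintext: P[1], P[2].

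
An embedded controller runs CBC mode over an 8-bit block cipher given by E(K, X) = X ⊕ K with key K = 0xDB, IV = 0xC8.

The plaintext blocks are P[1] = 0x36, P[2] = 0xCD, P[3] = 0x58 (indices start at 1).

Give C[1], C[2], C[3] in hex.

C[1] = 0x25, C[2] = 0x33, C[3] = 0xB0

CBC encryption: C_i = E(K, P_i ⊕ C_{i−1}), with C_{0} = IV.
C[1]: P[1] ⊕ 0xC8 = 0xFE; E(K, 0xFE) = 0x25.
C[2]: P[2] ⊕ 0x25 = 0xE8; E(K, 0xE8) = 0x33.
C[3]: P[3] ⊕ 0x33 = 0x6B; E(K, 0x6B) = 0xB0.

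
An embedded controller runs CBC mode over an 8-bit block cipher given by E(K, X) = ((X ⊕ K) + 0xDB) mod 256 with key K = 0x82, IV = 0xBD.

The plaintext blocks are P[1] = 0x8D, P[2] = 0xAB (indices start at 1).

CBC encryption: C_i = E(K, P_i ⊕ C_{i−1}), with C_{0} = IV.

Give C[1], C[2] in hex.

C[1] = 0x8D, C[2] = 0x7F

C[1]: P[1] ⊕ 0xBD = 0x30; E(K, 0x30) = 0x8D.
C[2]: P[2] ⊕ 0x8D = 0x26; E(K, 0x26) = 0x7F.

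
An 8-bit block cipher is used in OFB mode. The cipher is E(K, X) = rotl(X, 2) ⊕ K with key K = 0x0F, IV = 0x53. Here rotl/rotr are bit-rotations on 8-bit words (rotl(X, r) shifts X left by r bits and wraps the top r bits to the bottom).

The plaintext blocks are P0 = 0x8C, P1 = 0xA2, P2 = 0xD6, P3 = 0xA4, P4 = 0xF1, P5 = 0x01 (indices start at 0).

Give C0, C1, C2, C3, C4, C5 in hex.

OFB encryption: S_i = E(K, S_{i−1}) with S_{−1} = IV; C_i = P_i ⊕ S_i.
C0: S = E(K, 0x53) = 0x42; 0x8C ⊕ 0x42 = 0xCE.
C1: S = E(K, 0x42) = 0x06; 0xA2 ⊕ 0x06 = 0xA4.
C2: S = E(K, 0x06) = 0x17; 0xD6 ⊕ 0x17 = 0xC1.
C3: S = E(K, 0x17) = 0x53; 0xA4 ⊕ 0x53 = 0xF7.
C4: S = E(K, 0x53) = 0x42; 0xF1 ⊕ 0x42 = 0xB3.
C5: S = E(K, 0x42) = 0x06; 0x01 ⊕ 0x06 = 0x07.

C0 = 0xCE, C1 = 0xA4, C2 = 0xC1, C3 = 0xF7, C4 = 0xB3, C5 = 0x07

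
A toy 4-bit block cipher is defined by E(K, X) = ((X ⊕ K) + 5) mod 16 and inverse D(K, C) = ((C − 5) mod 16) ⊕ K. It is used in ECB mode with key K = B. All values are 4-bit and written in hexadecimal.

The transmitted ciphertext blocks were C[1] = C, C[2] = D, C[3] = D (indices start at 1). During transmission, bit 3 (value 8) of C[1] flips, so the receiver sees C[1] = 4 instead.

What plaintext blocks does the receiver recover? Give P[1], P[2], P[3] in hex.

ECB decryption: P_i = D(K, C_i).
Only C[1] changed, to 4. In ECB, a change in C_i affects only P_i. Decrypting the received ciphertext:
P[1]: D(K, 4) = 4.
P[2]: D(K, D) = 3.
P[3]: D(K, D) = 3.
Blocks that differ from the original plaintext: P[1].

P[1] = 4, P[2] = 3, P[3] = 3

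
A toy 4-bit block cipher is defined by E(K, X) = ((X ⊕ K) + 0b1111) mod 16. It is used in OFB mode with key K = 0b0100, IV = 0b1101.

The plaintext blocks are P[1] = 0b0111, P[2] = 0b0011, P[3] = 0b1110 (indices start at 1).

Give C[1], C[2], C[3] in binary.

C[1] = 0b1111, C[2] = 0b1000, C[3] = 0b0000

OFB encryption: S_i = E(K, S_{i−1}) with S_{0} = IV; C_i = P_i ⊕ S_i.
C[1]: S = E(K, 0b1101) = 0b1000; 0b0111 ⊕ 0b1000 = 0b1111.
C[2]: S = E(K, 0b1000) = 0b1011; 0b0011 ⊕ 0b1011 = 0b1000.
C[3]: S = E(K, 0b1011) = 0b1110; 0b1110 ⊕ 0b1110 = 0b0000.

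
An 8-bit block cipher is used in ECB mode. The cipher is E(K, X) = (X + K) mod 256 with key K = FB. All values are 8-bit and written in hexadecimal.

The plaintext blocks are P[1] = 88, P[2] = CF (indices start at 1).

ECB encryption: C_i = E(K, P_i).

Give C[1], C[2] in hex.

C[1] = 83, C[2] = CA

C[1]: E(K, 88) = 83.
C[2]: E(K, CF) = CA.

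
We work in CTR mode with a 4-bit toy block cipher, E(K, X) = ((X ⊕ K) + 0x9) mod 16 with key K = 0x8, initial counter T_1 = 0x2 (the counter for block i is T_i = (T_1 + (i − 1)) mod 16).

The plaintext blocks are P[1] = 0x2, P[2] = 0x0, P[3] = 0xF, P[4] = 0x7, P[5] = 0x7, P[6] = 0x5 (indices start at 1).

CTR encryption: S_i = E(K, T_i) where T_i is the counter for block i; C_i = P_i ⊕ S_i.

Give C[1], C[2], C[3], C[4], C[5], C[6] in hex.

C[1]: T = 0x2, S = E(K, T) = 0x3; 0x2 ⊕ 0x3 = 0x1.
C[2]: T = 0x3, S = E(K, T) = 0x4; 0x0 ⊕ 0x4 = 0x4.
C[3]: T = 0x4, S = E(K, T) = 0x5; 0xF ⊕ 0x5 = 0xA.
C[4]: T = 0x5, S = E(K, T) = 0x6; 0x7 ⊕ 0x6 = 0x1.
C[5]: T = 0x6, S = E(K, T) = 0x7; 0x7 ⊕ 0x7 = 0x0.
C[6]: T = 0x7, S = E(K, T) = 0x8; 0x5 ⊕ 0x8 = 0xD.

C[1] = 0x1, C[2] = 0x4, C[3] = 0xA, C[4] = 0x1, C[5] = 0x0, C[6] = 0xD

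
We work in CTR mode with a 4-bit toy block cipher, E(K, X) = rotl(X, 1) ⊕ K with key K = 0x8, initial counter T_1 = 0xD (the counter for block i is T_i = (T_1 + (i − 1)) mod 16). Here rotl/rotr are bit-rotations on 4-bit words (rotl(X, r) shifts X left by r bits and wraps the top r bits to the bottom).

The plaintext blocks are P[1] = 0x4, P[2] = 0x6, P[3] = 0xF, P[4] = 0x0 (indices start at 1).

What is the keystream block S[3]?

CTR encryption: S_i = E(K, T_i) where T_i is the counter for block i; C_i = P_i ⊕ S_i.
C[1]: T = 0xD, S = E(K, T) = 0x3; 0x4 ⊕ 0x3 = 0x7.
C[2]: T = 0xE, S = E(K, T) = 0x5; 0x6 ⊕ 0x5 = 0x3.
C[3]: T = 0xF, S = E(K, T) = 0x7; 0xF ⊕ 0x7 = 0x8.
So S[3] = 0x7.

0x7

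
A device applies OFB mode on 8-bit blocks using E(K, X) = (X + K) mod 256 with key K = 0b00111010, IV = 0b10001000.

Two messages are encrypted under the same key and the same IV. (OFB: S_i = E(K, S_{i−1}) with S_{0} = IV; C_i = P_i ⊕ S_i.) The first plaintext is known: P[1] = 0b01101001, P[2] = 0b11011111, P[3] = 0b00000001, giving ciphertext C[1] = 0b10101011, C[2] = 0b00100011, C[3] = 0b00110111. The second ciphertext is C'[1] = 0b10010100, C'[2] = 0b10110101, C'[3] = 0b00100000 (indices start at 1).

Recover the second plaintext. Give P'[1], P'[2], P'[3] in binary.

In OFB with a reused IV, both messages share the same keystream S_i, so C_i ⊕ C'_i = P_i ⊕ P'_i and thus P'_i = P_i ⊕ C_i ⊕ C'_i.
P'[1]: 0b01101001 ⊕ 0b10101011 ⊕ 0b10010100 = 0b01010110.
P'[2]: 0b11011111 ⊕ 0b00100011 ⊕ 0b10110101 = 0b01001001.
P'[3]: 0b00000001 ⊕ 0b00110111 ⊕ 0b00100000 = 0b00010110.

P'[1] = 0b01010110, P'[2] = 0b01001001, P'[3] = 0b00010110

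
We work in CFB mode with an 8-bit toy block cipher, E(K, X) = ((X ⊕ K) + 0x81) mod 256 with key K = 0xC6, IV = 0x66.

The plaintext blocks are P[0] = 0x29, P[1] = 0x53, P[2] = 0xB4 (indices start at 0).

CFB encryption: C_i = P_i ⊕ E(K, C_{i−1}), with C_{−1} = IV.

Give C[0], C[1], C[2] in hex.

C[0]: E(K, 0x66) = 0x21; 0x29 ⊕ 0x21 = 0x08.
C[1]: E(K, 0x08) = 0x4F; 0x53 ⊕ 0x4F = 0x1C.
C[2]: E(K, 0x1C) = 0x5B; 0xB4 ⊕ 0x5B = 0xEF.

C[0] = 0x08, C[1] = 0x1C, C[2] = 0xEF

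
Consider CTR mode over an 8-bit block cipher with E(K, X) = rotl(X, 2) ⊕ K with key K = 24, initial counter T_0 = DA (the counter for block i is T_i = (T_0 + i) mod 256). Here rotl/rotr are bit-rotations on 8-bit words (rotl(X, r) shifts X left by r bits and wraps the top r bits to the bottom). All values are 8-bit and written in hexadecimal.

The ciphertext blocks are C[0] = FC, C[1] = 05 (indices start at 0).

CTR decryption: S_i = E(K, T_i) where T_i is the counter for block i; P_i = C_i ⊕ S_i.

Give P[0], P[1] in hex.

P[0]: T = DA, S = E(K, T) = 4F; FC ⊕ 4F = B3.
P[1]: T = DB, S = E(K, T) = 4B; 05 ⊕ 4B = 4E.

P[0] = B3, P[1] = 4E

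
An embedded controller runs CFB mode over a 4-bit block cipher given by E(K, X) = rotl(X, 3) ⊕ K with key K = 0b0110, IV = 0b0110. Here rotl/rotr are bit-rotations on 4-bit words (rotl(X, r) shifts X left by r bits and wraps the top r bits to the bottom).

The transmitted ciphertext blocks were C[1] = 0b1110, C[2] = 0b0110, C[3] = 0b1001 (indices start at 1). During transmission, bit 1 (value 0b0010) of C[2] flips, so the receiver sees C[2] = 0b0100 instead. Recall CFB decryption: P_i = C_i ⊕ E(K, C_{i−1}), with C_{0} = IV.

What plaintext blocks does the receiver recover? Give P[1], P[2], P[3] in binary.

P[1] = 0b1011, P[2] = 0b0101, P[3] = 0b1101

Only C[2] changed, to 0b0100. In CFB, a change in C_i flips the same bit in P_i and garbles P_{i+1}. Decrypting the received ciphertext:
P[1]: E(K, 0b0110) = 0b0101; 0b1110 ⊕ 0b0101 = 0b1011.
P[2]: E(K, 0b1110) = 0b0001; 0b0100 ⊕ 0b0001 = 0b0101.
P[3]: E(K, 0b0100) = 0b0100; 0b1001 ⊕ 0b0100 = 0b1101.
Blocks that differ from the original plaintext: P[2], P[3].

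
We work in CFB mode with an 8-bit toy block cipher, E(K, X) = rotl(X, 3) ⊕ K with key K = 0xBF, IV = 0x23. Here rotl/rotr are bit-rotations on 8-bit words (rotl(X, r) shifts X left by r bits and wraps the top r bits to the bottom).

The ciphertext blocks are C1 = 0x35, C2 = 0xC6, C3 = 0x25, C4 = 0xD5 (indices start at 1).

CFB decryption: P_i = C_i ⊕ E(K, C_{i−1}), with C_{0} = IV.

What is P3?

P3 = 0xAC

P3: E(K, 0xC6) = 0x89; 0x25 ⊕ 0x89 = 0xAC.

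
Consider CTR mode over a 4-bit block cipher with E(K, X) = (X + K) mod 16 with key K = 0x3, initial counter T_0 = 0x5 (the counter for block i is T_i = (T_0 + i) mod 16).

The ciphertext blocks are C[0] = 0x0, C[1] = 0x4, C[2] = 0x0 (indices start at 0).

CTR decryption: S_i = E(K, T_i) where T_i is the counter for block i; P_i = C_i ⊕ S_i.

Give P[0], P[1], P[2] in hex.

P[0] = 0x8, P[1] = 0xD, P[2] = 0xA

P[0]: T = 0x5, S = E(K, T) = 0x8; 0x0 ⊕ 0x8 = 0x8.
P[1]: T = 0x6, S = E(K, T) = 0x9; 0x4 ⊕ 0x9 = 0xD.
P[2]: T = 0x7, S = E(K, T) = 0xA; 0x0 ⊕ 0xA = 0xA.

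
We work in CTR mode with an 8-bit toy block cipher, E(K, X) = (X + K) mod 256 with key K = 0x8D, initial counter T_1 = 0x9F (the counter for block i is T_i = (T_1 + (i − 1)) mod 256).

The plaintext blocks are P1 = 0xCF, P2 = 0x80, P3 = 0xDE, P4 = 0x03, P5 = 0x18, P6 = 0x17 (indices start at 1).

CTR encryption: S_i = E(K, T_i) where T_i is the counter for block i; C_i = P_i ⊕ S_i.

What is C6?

C6 = 0x26

C1: T = 0x9F, S = E(K, T) = 0x2C; 0xCF ⊕ 0x2C = 0xE3.
C2: T = 0xA0, S = E(K, T) = 0x2D; 0x80 ⊕ 0x2D = 0xAD.
C3: T = 0xA1, S = E(K, T) = 0x2E; 0xDE ⊕ 0x2E = 0xF0.
C4: T = 0xA2, S = E(K, T) = 0x2F; 0x03 ⊕ 0x2F = 0x2C.
C5: T = 0xA3, S = E(K, T) = 0x30; 0x18 ⊕ 0x30 = 0x28.
C6: T = 0xA4, S = E(K, T) = 0x31; 0x17 ⊕ 0x31 = 0x26.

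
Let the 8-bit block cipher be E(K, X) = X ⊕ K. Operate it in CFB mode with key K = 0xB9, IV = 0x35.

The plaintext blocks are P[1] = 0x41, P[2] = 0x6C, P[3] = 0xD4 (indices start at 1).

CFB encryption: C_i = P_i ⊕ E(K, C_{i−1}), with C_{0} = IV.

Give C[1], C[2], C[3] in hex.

C[1] = 0xCD, C[2] = 0x18, C[3] = 0x75

C[1]: E(K, 0x35) = 0x8C; 0x41 ⊕ 0x8C = 0xCD.
C[2]: E(K, 0xCD) = 0x74; 0x6C ⊕ 0x74 = 0x18.
C[3]: E(K, 0x18) = 0xA1; 0xD4 ⊕ 0xA1 = 0x75.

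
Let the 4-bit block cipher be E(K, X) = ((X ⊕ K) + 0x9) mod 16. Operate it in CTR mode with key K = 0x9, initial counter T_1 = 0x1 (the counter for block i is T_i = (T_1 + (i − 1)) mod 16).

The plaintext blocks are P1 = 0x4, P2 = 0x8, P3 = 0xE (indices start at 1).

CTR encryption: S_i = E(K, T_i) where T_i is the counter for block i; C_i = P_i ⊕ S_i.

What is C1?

C1: T = 0x1, S = E(K, T) = 0x1; 0x4 ⊕ 0x1 = 0x5.

C1 = 0x5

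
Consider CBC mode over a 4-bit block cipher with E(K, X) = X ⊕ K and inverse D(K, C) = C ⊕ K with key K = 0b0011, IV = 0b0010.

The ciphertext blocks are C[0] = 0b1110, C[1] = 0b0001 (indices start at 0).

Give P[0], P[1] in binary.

P[0] = 0b1111, P[1] = 0b1100

CBC decryption: P_i = D(K, C_i) ⊕ C_{i−1}, with C_{−1} = IV.
P[0]: D(K, 0b1110) = 0b1101; 0b1101 ⊕ 0b0010 = 0b1111.
P[1]: D(K, 0b0001) = 0b0010; 0b0010 ⊕ 0b1110 = 0b1100.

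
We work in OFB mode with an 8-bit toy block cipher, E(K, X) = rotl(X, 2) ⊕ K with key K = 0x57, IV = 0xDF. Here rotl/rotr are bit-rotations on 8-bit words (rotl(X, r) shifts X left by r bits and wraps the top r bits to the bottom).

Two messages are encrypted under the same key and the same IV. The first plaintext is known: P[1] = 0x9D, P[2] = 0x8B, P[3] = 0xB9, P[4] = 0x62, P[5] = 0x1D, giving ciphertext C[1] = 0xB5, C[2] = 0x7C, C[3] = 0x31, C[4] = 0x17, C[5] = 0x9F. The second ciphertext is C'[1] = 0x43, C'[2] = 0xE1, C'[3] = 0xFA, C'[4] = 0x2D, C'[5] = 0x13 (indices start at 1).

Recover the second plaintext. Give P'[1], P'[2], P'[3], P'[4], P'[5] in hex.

P'[1] = 0x6B, P'[2] = 0x16, P'[3] = 0x72, P'[4] = 0x58, P'[5] = 0x91

In OFB with a reused IV, both messages share the same keystream S_i, so C_i ⊕ C'_i = P_i ⊕ P'_i and thus P'_i = P_i ⊕ C_i ⊕ C'_i.
P'[1]: 0x9D ⊕ 0xB5 ⊕ 0x43 = 0x6B.
P'[2]: 0x8B ⊕ 0x7C ⊕ 0xE1 = 0x16.
P'[3]: 0xB9 ⊕ 0x31 ⊕ 0xFA = 0x72.
P'[4]: 0x62 ⊕ 0x17 ⊕ 0x2D = 0x58.
P'[5]: 0x1D ⊕ 0x9F ⊕ 0x13 = 0x91.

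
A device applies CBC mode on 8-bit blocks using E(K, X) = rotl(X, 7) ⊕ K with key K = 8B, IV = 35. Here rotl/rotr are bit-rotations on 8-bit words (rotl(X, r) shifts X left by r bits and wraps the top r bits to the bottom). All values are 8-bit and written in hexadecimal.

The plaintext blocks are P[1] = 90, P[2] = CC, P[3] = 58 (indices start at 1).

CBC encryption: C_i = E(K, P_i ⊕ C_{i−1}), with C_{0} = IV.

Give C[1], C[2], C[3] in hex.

C[1]: P[1] ⊕ 35 = A5; E(K, A5) = 59.
C[2]: P[2] ⊕ 59 = 95; E(K, 95) = 41.
C[3]: P[3] ⊕ 41 = 19; E(K, 19) = 07.

C[1] = 59, C[2] = 41, C[3] = 07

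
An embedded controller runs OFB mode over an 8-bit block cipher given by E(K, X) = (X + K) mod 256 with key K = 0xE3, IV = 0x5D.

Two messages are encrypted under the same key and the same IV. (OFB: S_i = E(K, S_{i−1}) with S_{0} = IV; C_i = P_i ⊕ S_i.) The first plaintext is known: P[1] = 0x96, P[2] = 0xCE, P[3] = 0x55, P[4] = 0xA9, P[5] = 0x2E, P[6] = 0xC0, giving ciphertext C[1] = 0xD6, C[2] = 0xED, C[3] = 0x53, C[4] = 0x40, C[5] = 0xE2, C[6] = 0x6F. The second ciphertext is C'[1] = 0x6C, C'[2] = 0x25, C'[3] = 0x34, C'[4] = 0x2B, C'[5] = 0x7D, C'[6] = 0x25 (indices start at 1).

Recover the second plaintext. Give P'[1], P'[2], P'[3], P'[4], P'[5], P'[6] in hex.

In OFB with a reused IV, both messages share the same keystream S_i, so C_i ⊕ C'_i = P_i ⊕ P'_i and thus P'_i = P_i ⊕ C_i ⊕ C'_i.
P'[1]: 0x96 ⊕ 0xD6 ⊕ 0x6C = 0x2C.
P'[2]: 0xCE ⊕ 0xED ⊕ 0x25 = 0x06.
P'[3]: 0x55 ⊕ 0x53 ⊕ 0x34 = 0x32.
P'[4]: 0xA9 ⊕ 0x40 ⊕ 0x2B = 0xC2.
P'[5]: 0x2E ⊕ 0xE2 ⊕ 0x7D = 0xB1.
P'[6]: 0xC0 ⊕ 0x6F ⊕ 0x25 = 0x8A.

P'[1] = 0x2C, P'[2] = 0x06, P'[3] = 0x32, P'[4] = 0xC2, P'[5] = 0xB1, P'[6] = 0x8A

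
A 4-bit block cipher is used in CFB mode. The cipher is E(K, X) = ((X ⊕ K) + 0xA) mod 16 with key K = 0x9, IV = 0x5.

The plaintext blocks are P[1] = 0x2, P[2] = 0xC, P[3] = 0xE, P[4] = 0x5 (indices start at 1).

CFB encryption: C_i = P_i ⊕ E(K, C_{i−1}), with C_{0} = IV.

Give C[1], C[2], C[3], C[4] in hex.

C[1] = 0x4, C[2] = 0xB, C[3] = 0x2, C[4] = 0x0

C[1]: E(K, 0x5) = 0x6; 0x2 ⊕ 0x6 = 0x4.
C[2]: E(K, 0x4) = 0x7; 0xC ⊕ 0x7 = 0xB.
C[3]: E(K, 0xB) = 0xC; 0xE ⊕ 0xC = 0x2.
C[4]: E(K, 0x2) = 0x5; 0x5 ⊕ 0x5 = 0x0.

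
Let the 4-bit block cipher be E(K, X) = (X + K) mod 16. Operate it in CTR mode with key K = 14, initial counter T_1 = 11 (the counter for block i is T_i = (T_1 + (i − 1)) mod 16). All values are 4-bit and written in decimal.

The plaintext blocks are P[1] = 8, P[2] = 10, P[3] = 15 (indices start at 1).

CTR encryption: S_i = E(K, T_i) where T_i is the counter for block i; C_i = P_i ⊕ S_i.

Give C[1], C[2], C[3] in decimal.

C[1] = 1, C[2] = 0, C[3] = 4

C[1]: T = 11, S = E(K, T) = 9; 8 ⊕ 9 = 1.
C[2]: T = 12, S = E(K, T) = 10; 10 ⊕ 10 = 0.
C[3]: T = 13, S = E(K, T) = 11; 15 ⊕ 11 = 4.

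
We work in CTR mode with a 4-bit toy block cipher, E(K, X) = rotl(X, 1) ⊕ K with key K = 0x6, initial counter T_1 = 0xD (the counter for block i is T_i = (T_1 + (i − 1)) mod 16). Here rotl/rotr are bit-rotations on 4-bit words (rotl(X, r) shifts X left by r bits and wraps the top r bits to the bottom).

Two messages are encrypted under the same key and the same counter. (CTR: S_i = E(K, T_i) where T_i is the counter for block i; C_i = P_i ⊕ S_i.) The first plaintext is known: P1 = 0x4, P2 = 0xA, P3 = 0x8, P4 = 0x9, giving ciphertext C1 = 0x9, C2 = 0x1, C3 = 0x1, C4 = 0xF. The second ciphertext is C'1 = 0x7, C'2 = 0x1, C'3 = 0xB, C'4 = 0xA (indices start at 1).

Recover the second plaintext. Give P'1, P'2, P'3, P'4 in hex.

In CTR with a reused counter, both messages share the same keystream S_i, so C_i ⊕ C'_i = P_i ⊕ P'_i and thus P'_i = P_i ⊕ C_i ⊕ C'_i.
P'1: 0x4 ⊕ 0x9 ⊕ 0x7 = 0xA.
P'2: 0xA ⊕ 0x1 ⊕ 0x1 = 0xA.
P'3: 0x8 ⊕ 0x1 ⊕ 0xB = 0x2.
P'4: 0x9 ⊕ 0xF ⊕ 0xA = 0xC.

P'1 = 0xA, P'2 = 0xA, P'3 = 0x2, P'4 = 0xC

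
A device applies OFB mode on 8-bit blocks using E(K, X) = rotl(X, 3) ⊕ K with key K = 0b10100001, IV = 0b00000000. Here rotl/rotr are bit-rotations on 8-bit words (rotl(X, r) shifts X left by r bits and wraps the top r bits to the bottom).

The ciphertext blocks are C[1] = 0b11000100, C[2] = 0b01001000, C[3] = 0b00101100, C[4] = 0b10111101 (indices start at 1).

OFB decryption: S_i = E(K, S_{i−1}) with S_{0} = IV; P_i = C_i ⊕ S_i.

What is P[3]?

P[1]: S = E(K, 0b00000000) = 0b10100001; 0b11000100 ⊕ 0b10100001 = 0b01100101.
P[2]: S = E(K, 0b10100001) = 0b10101100; 0b01001000 ⊕ 0b10101100 = 0b11100100.
P[3]: S = E(K, 0b10101100) = 0b11000100; 0b00101100 ⊕ 0b11000100 = 0b11101000.

P[3] = 0b11101000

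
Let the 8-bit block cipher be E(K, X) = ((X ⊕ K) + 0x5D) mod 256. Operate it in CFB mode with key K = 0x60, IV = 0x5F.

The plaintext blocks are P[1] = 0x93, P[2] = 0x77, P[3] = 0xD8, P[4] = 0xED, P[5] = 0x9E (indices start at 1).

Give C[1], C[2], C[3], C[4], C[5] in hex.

C[1] = 0x0F, C[2] = 0xBB, C[3] = 0xE0, C[4] = 0x30, C[5] = 0x33

CFB encryption: C_i = P_i ⊕ E(K, C_{i−1}), with C_{0} = IV.
C[1]: E(K, 0x5F) = 0x9C; 0x93 ⊕ 0x9C = 0x0F.
C[2]: E(K, 0x0F) = 0xCC; 0x77 ⊕ 0xCC = 0xBB.
C[3]: E(K, 0xBB) = 0x38; 0xD8 ⊕ 0x38 = 0xE0.
C[4]: E(K, 0xE0) = 0xDD; 0xED ⊕ 0xDD = 0x30.
C[5]: E(K, 0x30) = 0xAD; 0x9E ⊕ 0xAD = 0x33.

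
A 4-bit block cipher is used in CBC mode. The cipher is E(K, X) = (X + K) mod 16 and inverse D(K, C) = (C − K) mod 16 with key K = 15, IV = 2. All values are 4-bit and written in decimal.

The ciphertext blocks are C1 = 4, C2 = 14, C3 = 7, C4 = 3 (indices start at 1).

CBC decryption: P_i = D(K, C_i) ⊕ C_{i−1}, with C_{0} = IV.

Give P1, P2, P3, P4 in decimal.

P1 = 7, P2 = 11, P3 = 6, P4 = 3

P1: D(K, 4) = 5; 5 ⊕ 2 = 7.
P2: D(K, 14) = 15; 15 ⊕ 4 = 11.
P3: D(K, 7) = 8; 8 ⊕ 14 = 6.
P4: D(K, 3) = 4; 4 ⊕ 7 = 3.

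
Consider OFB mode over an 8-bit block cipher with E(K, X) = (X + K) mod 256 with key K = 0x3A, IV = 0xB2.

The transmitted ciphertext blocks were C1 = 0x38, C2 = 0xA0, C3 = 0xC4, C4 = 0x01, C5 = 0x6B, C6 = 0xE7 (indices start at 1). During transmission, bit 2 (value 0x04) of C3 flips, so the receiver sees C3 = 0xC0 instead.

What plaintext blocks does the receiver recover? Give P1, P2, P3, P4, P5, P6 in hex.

OFB decryption: S_i = E(K, S_{i−1}) with S_{0} = IV; P_i = C_i ⊕ S_i.
Only C3 changed, to 0xC0. In OFB, a change in C_i flips the same bit in P_i only; the keystream is unaffected. Decrypting the received ciphertext:
P1: S = E(K, 0xB2) = 0xEC; 0x38 ⊕ 0xEC = 0xD4.
P2: S = E(K, 0xEC) = 0x26; 0xA0 ⊕ 0x26 = 0x86.
P3: S = E(K, 0x26) = 0x60; 0xC0 ⊕ 0x60 = 0xA0.
P4: S = E(K, 0x60) = 0x9A; 0x01 ⊕ 0x9A = 0x9B.
P5: S = E(K, 0x9A) = 0xD4; 0x6B ⊕ 0xD4 = 0xBF.
P6: S = E(K, 0xD4) = 0x0E; 0xE7 ⊕ 0x0E = 0xE9.
Blocks that differ from the original plaintext: P3.

P1 = 0xD4, P2 = 0x86, P3 = 0xA0, P4 = 0x9B, P5 = 0xBF, P6 = 0xE9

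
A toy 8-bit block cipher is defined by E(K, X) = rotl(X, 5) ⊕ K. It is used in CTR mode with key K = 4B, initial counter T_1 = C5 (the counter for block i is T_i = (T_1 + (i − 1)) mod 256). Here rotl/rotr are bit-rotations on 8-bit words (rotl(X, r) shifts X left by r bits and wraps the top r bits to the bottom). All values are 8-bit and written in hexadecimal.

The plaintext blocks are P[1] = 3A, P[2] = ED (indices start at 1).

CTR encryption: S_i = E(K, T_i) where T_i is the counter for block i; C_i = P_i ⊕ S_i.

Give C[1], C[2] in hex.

C[1] = C9, C[2] = 7E

C[1]: T = C5, S = E(K, T) = F3; 3A ⊕ F3 = C9.
C[2]: T = C6, S = E(K, T) = 93; ED ⊕ 93 = 7E.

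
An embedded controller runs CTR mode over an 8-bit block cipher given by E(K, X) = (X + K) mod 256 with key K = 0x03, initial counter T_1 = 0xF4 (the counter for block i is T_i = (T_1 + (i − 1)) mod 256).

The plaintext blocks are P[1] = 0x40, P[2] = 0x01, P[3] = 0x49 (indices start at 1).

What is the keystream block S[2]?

0xF8

CTR encryption: S_i = E(K, T_i) where T_i is the counter for block i; C_i = P_i ⊕ S_i.
C[1]: T = 0xF4, S = E(K, T) = 0xF7; 0x40 ⊕ 0xF7 = 0xB7.
C[2]: T = 0xF5, S = E(K, T) = 0xF8; 0x01 ⊕ 0xF8 = 0xF9.
So S[2] = 0xF8.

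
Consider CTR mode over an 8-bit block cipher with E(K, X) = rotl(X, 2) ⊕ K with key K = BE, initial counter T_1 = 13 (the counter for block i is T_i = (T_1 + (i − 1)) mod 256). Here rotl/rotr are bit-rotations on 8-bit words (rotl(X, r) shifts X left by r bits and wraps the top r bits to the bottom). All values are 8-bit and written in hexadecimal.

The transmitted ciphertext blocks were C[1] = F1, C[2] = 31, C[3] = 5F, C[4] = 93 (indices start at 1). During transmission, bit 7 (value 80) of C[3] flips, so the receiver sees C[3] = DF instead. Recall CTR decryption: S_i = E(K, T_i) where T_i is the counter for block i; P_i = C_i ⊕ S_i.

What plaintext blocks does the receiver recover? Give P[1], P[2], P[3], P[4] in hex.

P[1] = 03, P[2] = DF, P[3] = 35, P[4] = 75

Only C[3] changed, to DF. In CTR, a change in C_i flips the same bit in P_i only; the keystream is unaffected. Decrypting the received ciphertext:
P[1]: T = 13, S = E(K, T) = F2; F1 ⊕ F2 = 03.
P[2]: T = 14, S = E(K, T) = EE; 31 ⊕ EE = DF.
P[3]: T = 15, S = E(K, T) = EA; DF ⊕ EA = 35.
P[4]: T = 16, S = E(K, T) = E6; 93 ⊕ E6 = 75.
Blocks that differ from the original plaintext: P[3].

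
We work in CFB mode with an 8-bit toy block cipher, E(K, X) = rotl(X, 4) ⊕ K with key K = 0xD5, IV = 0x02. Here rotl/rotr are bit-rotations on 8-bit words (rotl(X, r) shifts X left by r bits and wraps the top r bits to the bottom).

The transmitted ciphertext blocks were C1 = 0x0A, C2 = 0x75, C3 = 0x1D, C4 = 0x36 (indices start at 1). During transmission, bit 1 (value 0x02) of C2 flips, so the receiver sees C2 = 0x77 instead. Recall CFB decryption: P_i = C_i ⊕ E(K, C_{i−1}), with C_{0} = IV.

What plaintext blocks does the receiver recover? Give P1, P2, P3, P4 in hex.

P1 = 0xFF, P2 = 0x02, P3 = 0xBF, P4 = 0x32

Only C2 changed, to 0x77. In CFB, a change in C_i flips the same bit in P_i and garbles P_{i+1}. Decrypting the received ciphertext:
P1: E(K, 0x02) = 0xF5; 0x0A ⊕ 0xF5 = 0xFF.
P2: E(K, 0x0A) = 0x75; 0x77 ⊕ 0x75 = 0x02.
P3: E(K, 0x77) = 0xA2; 0x1D ⊕ 0xA2 = 0xBF.
P4: E(K, 0x1D) = 0x04; 0x36 ⊕ 0x04 = 0x32.
Blocks that differ from the original plaintext: P2, P3.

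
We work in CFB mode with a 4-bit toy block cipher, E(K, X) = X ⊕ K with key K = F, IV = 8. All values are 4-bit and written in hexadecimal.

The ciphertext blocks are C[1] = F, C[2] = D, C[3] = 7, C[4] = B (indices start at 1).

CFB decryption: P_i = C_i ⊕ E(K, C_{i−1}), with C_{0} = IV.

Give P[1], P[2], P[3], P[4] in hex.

P[1]: E(K, 8) = 7; F ⊕ 7 = 8.
P[2]: E(K, F) = 0; D ⊕ 0 = D.
P[3]: E(K, D) = 2; 7 ⊕ 2 = 5.
P[4]: E(K, 7) = 8; B ⊕ 8 = 3.

P[1] = 8, P[2] = D, P[3] = 5, P[4] = 3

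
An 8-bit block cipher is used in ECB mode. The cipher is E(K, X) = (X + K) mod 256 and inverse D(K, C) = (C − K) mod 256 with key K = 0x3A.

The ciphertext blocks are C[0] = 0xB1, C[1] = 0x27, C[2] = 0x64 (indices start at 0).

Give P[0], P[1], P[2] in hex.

ECB decryption: P_i = D(K, C_i).
P[0]: D(K, 0xB1) = 0x77.
P[1]: D(K, 0x27) = 0xED.
P[2]: D(K, 0x64) = 0x2A.

P[0] = 0x77, P[1] = 0xED, P[2] = 0x2A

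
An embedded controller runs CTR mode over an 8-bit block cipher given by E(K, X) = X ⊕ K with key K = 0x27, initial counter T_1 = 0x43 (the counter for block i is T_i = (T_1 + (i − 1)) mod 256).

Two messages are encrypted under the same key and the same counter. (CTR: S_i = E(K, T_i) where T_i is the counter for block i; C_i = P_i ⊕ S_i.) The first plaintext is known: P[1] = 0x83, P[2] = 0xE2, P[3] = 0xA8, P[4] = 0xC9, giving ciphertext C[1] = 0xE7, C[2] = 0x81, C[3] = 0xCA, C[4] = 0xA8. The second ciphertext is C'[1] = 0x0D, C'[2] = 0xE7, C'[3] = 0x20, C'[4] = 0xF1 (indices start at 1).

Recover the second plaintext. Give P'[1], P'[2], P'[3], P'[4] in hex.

P'[1] = 0x69, P'[2] = 0x84, P'[3] = 0x42, P'[4] = 0x90

In CTR with a reused counter, both messages share the same keystream S_i, so C_i ⊕ C'_i = P_i ⊕ P'_i and thus P'_i = P_i ⊕ C_i ⊕ C'_i.
P'[1]: 0x83 ⊕ 0xE7 ⊕ 0x0D = 0x69.
P'[2]: 0xE2 ⊕ 0x81 ⊕ 0xE7 = 0x84.
P'[3]: 0xA8 ⊕ 0xCA ⊕ 0x20 = 0x42.
P'[4]: 0xC9 ⊕ 0xA8 ⊕ 0xF1 = 0x90.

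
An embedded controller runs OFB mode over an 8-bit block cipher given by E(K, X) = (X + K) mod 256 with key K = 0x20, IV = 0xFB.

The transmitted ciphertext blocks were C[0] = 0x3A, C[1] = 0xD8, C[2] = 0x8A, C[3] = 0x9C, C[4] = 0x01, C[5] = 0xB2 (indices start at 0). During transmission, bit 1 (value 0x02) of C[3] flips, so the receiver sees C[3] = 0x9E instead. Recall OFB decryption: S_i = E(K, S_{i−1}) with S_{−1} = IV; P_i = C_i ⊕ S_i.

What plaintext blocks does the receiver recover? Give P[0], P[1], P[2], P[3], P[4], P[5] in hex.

Only C[3] changed, to 0x9E. In OFB, a change in C_i flips the same bit in P_i only; the keystream is unaffected. Decrypting the received ciphertext:
P[0]: S = E(K, 0xFB) = 0x1B; 0x3A ⊕ 0x1B = 0x21.
P[1]: S = E(K, 0x1B) = 0x3B; 0xD8 ⊕ 0x3B = 0xE3.
P[2]: S = E(K, 0x3B) = 0x5B; 0x8A ⊕ 0x5B = 0xD1.
P[3]: S = E(K, 0x5B) = 0x7B; 0x9E ⊕ 0x7B = 0xE5.
P[4]: S = E(K, 0x7B) = 0x9B; 0x01 ⊕ 0x9B = 0x9A.
P[5]: S = E(K, 0x9B) = 0xBB; 0xB2 ⊕ 0xBB = 0x09.
Blocks that differ from the original plaintext: P[3].

P[0] = 0x21, P[1] = 0xE3, P[2] = 0xD1, P[3] = 0xE5, P[4] = 0x9A, P[5] = 0x09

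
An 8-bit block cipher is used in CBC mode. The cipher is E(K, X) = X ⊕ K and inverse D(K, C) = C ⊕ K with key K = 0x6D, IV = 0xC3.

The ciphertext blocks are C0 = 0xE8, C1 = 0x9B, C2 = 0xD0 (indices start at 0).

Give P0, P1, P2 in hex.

P0 = 0x46, P1 = 0x1E, P2 = 0x26

CBC decryption: P_i = D(K, C_i) ⊕ C_{i−1}, with C_{−1} = IV.
P0: D(K, 0xE8) = 0x85; 0x85 ⊕ 0xC3 = 0x46.
P1: D(K, 0x9B) = 0xF6; 0xF6 ⊕ 0xE8 = 0x1E.
P2: D(K, 0xD0) = 0xBD; 0xBD ⊕ 0x9B = 0x26.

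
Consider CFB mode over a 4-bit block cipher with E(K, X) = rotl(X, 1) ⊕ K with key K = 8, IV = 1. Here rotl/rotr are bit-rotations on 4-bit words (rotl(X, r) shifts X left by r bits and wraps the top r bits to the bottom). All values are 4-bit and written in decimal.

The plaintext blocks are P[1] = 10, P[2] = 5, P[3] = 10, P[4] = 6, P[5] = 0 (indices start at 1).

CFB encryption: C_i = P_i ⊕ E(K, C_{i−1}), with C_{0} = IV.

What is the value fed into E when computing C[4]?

9

C[1]: E(K, 1) = 10; 10 ⊕ 10 = 0.
C[2]: E(K, 0) = 8; 5 ⊕ 8 = 13.
C[3]: E(K, 13) = 3; 10 ⊕ 3 = 9.
C[4]: E(K, 9) = 11; 6 ⊕ 11 = 13.
So the input to E for block [4] is 9.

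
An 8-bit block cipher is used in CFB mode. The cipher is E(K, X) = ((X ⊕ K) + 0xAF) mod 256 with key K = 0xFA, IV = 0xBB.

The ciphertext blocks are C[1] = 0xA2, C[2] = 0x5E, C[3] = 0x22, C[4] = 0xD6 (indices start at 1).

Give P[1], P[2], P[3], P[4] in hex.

CFB decryption: P_i = C_i ⊕ E(K, C_{i−1}), with C_{0} = IV.
P[1]: E(K, 0xBB) = 0xF0; 0xA2 ⊕ 0xF0 = 0x52.
P[2]: E(K, 0xA2) = 0x07; 0x5E ⊕ 0x07 = 0x59.
P[3]: E(K, 0x5E) = 0x53; 0x22 ⊕ 0x53 = 0x71.
P[4]: E(K, 0x22) = 0x87; 0xD6 ⊕ 0x87 = 0x51.

P[1] = 0x52, P[2] = 0x59, P[3] = 0x71, P[4] = 0x51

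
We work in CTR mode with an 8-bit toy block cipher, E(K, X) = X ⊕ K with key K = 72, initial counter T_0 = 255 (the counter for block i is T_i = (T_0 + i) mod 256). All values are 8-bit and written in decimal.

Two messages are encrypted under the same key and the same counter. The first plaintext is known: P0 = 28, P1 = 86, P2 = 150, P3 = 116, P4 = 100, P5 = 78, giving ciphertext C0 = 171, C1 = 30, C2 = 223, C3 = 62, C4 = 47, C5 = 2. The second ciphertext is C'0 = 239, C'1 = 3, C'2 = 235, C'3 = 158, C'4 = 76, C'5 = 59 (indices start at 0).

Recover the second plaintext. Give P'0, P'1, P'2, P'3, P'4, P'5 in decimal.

In CTR with a reused counter, both messages share the same keystream S_i, so C_i ⊕ C'_i = P_i ⊕ P'_i and thus P'_i = P_i ⊕ C_i ⊕ C'_i.
P'0: 28 ⊕ 171 ⊕ 239 = 88.
P'1: 86 ⊕ 30 ⊕ 3 = 75.
P'2: 150 ⊕ 223 ⊕ 235 = 162.
P'3: 116 ⊕ 62 ⊕ 158 = 212.
P'4: 100 ⊕ 47 ⊕ 76 = 7.
P'5: 78 ⊕ 2 ⊕ 59 = 119.

P'0 = 88, P'1 = 75, P'2 = 162, P'3 = 212, P'4 = 7, P'5 = 119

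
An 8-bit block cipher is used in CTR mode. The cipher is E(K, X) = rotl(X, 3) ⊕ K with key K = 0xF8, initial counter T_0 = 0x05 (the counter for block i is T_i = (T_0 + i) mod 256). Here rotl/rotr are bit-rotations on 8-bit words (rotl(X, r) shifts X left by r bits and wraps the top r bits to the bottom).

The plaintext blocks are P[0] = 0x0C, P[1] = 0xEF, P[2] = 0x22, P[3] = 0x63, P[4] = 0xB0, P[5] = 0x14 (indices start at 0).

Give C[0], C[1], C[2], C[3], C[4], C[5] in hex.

C[0] = 0xDC, C[1] = 0x27, C[2] = 0xE2, C[3] = 0xDB, C[4] = 0x00, C[5] = 0xBC

CTR encryption: S_i = E(K, T_i) where T_i is the counter for block i; C_i = P_i ⊕ S_i.
C[0]: T = 0x05, S = E(K, T) = 0xD0; 0x0C ⊕ 0xD0 = 0xDC.
C[1]: T = 0x06, S = E(K, T) = 0xC8; 0xEF ⊕ 0xC8 = 0x27.
C[2]: T = 0x07, S = E(K, T) = 0xC0; 0x22 ⊕ 0xC0 = 0xE2.
C[3]: T = 0x08, S = E(K, T) = 0xB8; 0x63 ⊕ 0xB8 = 0xDB.
C[4]: T = 0x09, S = E(K, T) = 0xB0; 0xB0 ⊕ 0xB0 = 0x00.
C[5]: T = 0x0A, S = E(K, T) = 0xA8; 0x14 ⊕ 0xA8 = 0xBC.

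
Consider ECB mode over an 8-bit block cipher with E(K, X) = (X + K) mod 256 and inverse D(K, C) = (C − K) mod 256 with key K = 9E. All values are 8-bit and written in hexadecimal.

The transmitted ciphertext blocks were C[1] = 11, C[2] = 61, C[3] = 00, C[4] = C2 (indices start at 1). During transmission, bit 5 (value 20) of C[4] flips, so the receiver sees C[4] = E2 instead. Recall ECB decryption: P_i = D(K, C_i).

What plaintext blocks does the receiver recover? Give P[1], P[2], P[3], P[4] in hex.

Only C[4] changed, to E2. In ECB, a change in C_i affects only P_i. Decrypting the received ciphertext:
P[1]: D(K, 11) = 73.
P[2]: D(K, 61) = C3.
P[3]: D(K, 00) = 62.
P[4]: D(K, E2) = 44.
Blocks that differ from the original plaintext: P[4].

P[1] = 73, P[2] = C3, P[3] = 62, P[4] = 44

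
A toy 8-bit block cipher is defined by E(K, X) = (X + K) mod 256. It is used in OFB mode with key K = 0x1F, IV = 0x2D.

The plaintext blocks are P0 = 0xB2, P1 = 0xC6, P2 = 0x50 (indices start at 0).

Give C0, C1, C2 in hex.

C0 = 0xFE, C1 = 0xAD, C2 = 0xDA

OFB encryption: S_i = E(K, S_{i−1}) with S_{−1} = IV; C_i = P_i ⊕ S_i.
C0: S = E(K, 0x2D) = 0x4C; 0xB2 ⊕ 0x4C = 0xFE.
C1: S = E(K, 0x4C) = 0x6B; 0xC6 ⊕ 0x6B = 0xAD.
C2: S = E(K, 0x6B) = 0x8A; 0x50 ⊕ 0x8A = 0xDA.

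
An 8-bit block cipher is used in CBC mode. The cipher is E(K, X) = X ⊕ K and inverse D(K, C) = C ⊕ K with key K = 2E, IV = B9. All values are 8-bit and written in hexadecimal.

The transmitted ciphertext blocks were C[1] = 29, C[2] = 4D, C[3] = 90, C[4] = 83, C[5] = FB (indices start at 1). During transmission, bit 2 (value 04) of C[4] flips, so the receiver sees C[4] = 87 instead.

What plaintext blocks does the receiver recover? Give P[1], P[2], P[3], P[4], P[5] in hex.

P[1] = BE, P[2] = 4A, P[3] = F3, P[4] = 39, P[5] = 52

CBC decryption: P_i = D(K, C_i) ⊕ C_{i−1}, with C_{0} = IV.
Only C[4] changed, to 87. In CBC, a change in C_i garbles P_i and flips the same bit in P_{i+1}. Decrypting the received ciphertext:
P[1]: D(K, 29) = 07; 07 ⊕ B9 = BE.
P[2]: D(K, 4D) = 63; 63 ⊕ 29 = 4A.
P[3]: D(K, 90) = BE; BE ⊕ 4D = F3.
P[4]: D(K, 87) = A9; A9 ⊕ 90 = 39.
P[5]: D(K, FB) = D5; D5 ⊕ 87 = 52.
Blocks that differ from the original plaintext: P[4], P[5].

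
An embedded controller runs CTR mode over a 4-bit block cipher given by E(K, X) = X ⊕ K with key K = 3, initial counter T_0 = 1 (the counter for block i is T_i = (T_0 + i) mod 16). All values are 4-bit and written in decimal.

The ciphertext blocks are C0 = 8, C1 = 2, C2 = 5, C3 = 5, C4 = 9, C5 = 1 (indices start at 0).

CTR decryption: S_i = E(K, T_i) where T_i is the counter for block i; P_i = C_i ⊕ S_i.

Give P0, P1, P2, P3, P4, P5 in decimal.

P0: T = 1, S = E(K, T) = 2; 8 ⊕ 2 = 10.
P1: T = 2, S = E(K, T) = 1; 2 ⊕ 1 = 3.
P2: T = 3, S = E(K, T) = 0; 5 ⊕ 0 = 5.
P3: T = 4, S = E(K, T) = 7; 5 ⊕ 7 = 2.
P4: T = 5, S = E(K, T) = 6; 9 ⊕ 6 = 15.
P5: T = 6, S = E(K, T) = 5; 1 ⊕ 5 = 4.

P0 = 10, P1 = 3, P2 = 5, P3 = 2, P4 = 15, P5 = 4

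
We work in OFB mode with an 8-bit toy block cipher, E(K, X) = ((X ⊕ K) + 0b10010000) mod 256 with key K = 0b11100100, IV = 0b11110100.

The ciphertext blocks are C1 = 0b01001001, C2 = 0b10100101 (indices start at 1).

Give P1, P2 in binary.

OFB decryption: S_i = E(K, S_{i−1}) with S_{0} = IV; P_i = C_i ⊕ S_i.
P1: S = E(K, 0b11110100) = 0b10100000; 0b01001001 ⊕ 0b10100000 = 0b11101001.
P2: S = E(K, 0b10100000) = 0b11010100; 0b10100101 ⊕ 0b11010100 = 0b01110001.

P1 = 0b11101001, P2 = 0b01110001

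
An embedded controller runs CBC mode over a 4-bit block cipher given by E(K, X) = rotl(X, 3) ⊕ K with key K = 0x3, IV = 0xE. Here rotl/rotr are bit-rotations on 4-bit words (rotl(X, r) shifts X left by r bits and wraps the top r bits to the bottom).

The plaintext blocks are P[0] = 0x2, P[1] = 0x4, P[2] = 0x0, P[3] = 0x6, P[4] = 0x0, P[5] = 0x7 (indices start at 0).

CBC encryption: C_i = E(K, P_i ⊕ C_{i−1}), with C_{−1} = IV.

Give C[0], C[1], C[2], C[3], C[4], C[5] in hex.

C[0]: P[0] ⊕ 0xE = 0xC; E(K, 0xC) = 0x5.
C[1]: P[1] ⊕ 0x5 = 0x1; E(K, 0x1) = 0xB.
C[2]: P[2] ⊕ 0xB = 0xB; E(K, 0xB) = 0xE.
C[3]: P[3] ⊕ 0xE = 0x8; E(K, 0x8) = 0x7.
C[4]: P[4] ⊕ 0x7 = 0x7; E(K, 0x7) = 0x8.
C[5]: P[5] ⊕ 0x8 = 0xF; E(K, 0xF) = 0xC.

C[0] = 0x5, C[1] = 0xB, C[2] = 0xE, C[3] = 0x7, C[4] = 0x8, C[5] = 0xC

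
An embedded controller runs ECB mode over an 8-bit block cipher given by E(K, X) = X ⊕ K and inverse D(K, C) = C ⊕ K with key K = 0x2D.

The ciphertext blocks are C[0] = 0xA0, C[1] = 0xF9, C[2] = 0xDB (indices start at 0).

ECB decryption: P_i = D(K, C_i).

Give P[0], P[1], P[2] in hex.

P[0] = 0x8D, P[1] = 0xD4, P[2] = 0xF6

P[0]: D(K, 0xA0) = 0x8D.
P[1]: D(K, 0xF9) = 0xD4.
P[2]: D(K, 0xDB) = 0xF6.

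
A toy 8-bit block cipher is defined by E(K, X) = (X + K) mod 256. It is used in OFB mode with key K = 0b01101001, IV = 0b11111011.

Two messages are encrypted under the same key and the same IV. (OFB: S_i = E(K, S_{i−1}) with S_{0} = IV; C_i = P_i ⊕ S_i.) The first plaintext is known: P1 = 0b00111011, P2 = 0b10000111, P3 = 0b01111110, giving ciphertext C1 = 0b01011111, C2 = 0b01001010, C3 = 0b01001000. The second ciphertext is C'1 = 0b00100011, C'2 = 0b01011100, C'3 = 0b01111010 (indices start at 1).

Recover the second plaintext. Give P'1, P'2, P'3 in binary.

In OFB with a reused IV, both messages share the same keystream S_i, so C_i ⊕ C'_i = P_i ⊕ P'_i and thus P'_i = P_i ⊕ C_i ⊕ C'_i.
P'1: 0b00111011 ⊕ 0b01011111 ⊕ 0b00100011 = 0b01000111.
P'2: 0b10000111 ⊕ 0b01001010 ⊕ 0b01011100 = 0b10010001.
P'3: 0b01111110 ⊕ 0b01001000 ⊕ 0b01111010 = 0b01001100.

P'1 = 0b01000111, P'2 = 0b10010001, P'3 = 0b01001100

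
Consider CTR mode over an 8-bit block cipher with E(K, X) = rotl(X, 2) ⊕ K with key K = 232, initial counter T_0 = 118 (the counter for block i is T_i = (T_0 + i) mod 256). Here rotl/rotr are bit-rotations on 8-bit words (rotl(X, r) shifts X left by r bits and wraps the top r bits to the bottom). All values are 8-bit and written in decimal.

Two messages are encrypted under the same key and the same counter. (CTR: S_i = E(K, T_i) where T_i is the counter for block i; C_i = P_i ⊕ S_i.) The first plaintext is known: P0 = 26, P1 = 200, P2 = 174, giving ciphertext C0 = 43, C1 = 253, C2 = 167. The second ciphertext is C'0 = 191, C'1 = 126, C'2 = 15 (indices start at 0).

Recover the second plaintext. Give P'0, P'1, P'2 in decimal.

P'0 = 142, P'1 = 75, P'2 = 6

In CTR with a reused counter, both messages share the same keystream S_i, so C_i ⊕ C'_i = P_i ⊕ P'_i and thus P'_i = P_i ⊕ C_i ⊕ C'_i.
P'0: 26 ⊕ 43 ⊕ 191 = 142.
P'1: 200 ⊕ 253 ⊕ 126 = 75.
P'2: 174 ⊕ 167 ⊕ 15 = 6.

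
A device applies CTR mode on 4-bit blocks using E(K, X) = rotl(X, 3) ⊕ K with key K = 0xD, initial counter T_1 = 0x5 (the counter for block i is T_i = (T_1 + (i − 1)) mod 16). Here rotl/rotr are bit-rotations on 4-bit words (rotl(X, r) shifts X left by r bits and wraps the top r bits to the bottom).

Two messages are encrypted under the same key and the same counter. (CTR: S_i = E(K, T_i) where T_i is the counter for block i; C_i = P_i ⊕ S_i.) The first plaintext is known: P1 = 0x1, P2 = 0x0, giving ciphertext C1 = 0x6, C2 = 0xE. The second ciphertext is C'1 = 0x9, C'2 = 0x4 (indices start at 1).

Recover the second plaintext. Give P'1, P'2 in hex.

In CTR with a reused counter, both messages share the same keystream S_i, so C_i ⊕ C'_i = P_i ⊕ P'_i and thus P'_i = P_i ⊕ C_i ⊕ C'_i.
P'1: 0x1 ⊕ 0x6 ⊕ 0x9 = 0xE.
P'2: 0x0 ⊕ 0xE ⊕ 0x4 = 0xA.

P'1 = 0xE, P'2 = 0xA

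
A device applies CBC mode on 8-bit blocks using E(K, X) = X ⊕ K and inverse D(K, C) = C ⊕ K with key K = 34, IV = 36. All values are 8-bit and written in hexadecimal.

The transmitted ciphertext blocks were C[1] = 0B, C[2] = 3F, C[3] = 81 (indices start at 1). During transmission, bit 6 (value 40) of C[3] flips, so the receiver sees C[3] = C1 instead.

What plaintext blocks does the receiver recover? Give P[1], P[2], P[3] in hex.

CBC decryption: P_i = D(K, C_i) ⊕ C_{i−1}, with C_{0} = IV.
Only C[3] changed, to C1. In CBC, a change in C_i garbles P_i and flips the same bit in P_{i+1}. Decrypting the received ciphertext:
P[1]: D(K, 0B) = 3F; 3F ⊕ 36 = 09.
P[2]: D(K, 3F) = 0B; 0B ⊕ 0B = 00.
P[3]: D(K, C1) = F5; F5 ⊕ 3F = CA.
Blocks that differ from the original plaintext: P[3].

P[1] = 09, P[2] = 00, P[3] = CA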